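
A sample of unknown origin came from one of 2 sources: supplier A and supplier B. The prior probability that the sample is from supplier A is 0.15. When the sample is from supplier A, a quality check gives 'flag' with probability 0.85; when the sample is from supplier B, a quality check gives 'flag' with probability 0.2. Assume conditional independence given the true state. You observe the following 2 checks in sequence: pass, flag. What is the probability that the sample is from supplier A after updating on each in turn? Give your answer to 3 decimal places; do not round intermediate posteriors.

0.123

After 'pass': P(supplier A) = 0.15·0.1500 / (0.15·0.1500 + 0.8·0.8500) ≈ 0.0320
After 'flag': P(supplier A) = 0.85·0.0320 / (0.85·0.0320 + 0.2·0.9680) ≈ 0.1233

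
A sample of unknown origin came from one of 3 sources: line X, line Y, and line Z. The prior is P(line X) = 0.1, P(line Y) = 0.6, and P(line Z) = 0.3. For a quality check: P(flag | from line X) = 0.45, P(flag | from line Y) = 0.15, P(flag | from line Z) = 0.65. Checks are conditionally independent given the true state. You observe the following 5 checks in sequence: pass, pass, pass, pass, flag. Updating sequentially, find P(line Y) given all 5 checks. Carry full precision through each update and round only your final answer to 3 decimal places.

0.870

Apply Bayes' rule sequentially, carrying P(line Y) forward.
After 'pass': normaliser = 0.55·0.1000 + 0.85·0.6000 + 0.35·0.3000; P(line X) ≈ 0.0821, P(line Y) ≈ 0.7612, P(line Z) ≈ 0.1567
After 'pass': normaliser = 0.55·0.0821 + 0.85·0.7612 + 0.35·0.1567; P(line X) ≈ 0.0604, P(line Y) ≈ 0.8661, P(line Z) ≈ 0.0734
After 'pass': normaliser = 0.55·0.0604 + 0.85·0.8661 + 0.35·0.0734; P(line X) ≈ 0.0418, P(line Y) ≈ 0.9259, P(line Z) ≈ 0.0323
After 'pass': normaliser = 0.55·0.0418 + 0.85·0.9259 + 0.35·0.0323; P(line X) ≈ 0.0280, P(line Y) ≈ 0.9582, P(line Z) ≈ 0.0138
After 'flag': normaliser = 0.45·0.0280 + 0.15·0.9582 + 0.65·0.0138; P(line X) ≈ 0.0762, P(line Y) ≈ 0.8696, P(line Z) ≈ 0.0542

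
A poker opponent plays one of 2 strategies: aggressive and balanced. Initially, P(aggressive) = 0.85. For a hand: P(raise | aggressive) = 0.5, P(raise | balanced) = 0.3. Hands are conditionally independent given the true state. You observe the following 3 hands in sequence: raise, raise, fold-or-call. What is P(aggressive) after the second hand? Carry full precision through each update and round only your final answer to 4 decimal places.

0.9403

After 'raise': P(aggressive) = 0.5·0.8500 / (0.5·0.8500 + 0.3·0.1500) ≈ 0.9043
After 'raise': P(aggressive) = 0.5·0.9043 / (0.5·0.9043 + 0.3·0.0957) ≈ 0.9403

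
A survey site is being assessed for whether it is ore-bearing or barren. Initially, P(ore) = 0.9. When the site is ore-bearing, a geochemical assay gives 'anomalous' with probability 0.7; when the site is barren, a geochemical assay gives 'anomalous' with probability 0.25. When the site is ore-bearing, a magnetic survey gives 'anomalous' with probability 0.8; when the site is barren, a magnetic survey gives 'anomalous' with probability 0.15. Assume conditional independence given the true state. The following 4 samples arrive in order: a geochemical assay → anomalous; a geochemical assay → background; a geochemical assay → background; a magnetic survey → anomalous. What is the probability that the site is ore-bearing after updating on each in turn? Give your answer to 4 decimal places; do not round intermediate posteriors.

0.9556

Each posterior becomes the prior for the next update.
After a geochemical assay='anomalous': P(ore) = 0.7·0.9000 / (0.7·0.9000 + 0.25·0.1000) ≈ 0.9618
After a geochemical assay='background': P(ore) = 0.3·0.9618 / (0.3·0.9618 + 0.75·0.0382) ≈ 0.9097
After a geochemical assay='background': P(ore) = 0.3·0.9097 / (0.3·0.9097 + 0.75·0.0903) ≈ 0.8013
After a magnetic survey='anomalous': P(ore) = 0.8·0.8013 / (0.8·0.8013 + 0.15·0.1987) ≈ 0.9556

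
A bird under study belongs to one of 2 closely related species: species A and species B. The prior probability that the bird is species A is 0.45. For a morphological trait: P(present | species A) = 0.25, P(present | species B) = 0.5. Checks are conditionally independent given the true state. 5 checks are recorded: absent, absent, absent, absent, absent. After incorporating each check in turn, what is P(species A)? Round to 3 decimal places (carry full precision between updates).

After 'absent': P(species A) = 0.75·0.4500 / (0.75·0.4500 + 0.5·0.5500) ≈ 0.5510
After 'absent': P(species A) = 0.75·0.5510 / (0.75·0.5510 + 0.5·0.4490) ≈ 0.6480
After 'absent': P(species A) = 0.75·0.6480 / (0.75·0.6480 + 0.5·0.3520) ≈ 0.7341
After 'absent': P(species A) = 0.75·0.7341 / (0.75·0.7341 + 0.5·0.2659) ≈ 0.8055
After 'absent': P(species A) = 0.75·0.8055 / (0.75·0.8055 + 0.5·0.1945) ≈ 0.8614

0.861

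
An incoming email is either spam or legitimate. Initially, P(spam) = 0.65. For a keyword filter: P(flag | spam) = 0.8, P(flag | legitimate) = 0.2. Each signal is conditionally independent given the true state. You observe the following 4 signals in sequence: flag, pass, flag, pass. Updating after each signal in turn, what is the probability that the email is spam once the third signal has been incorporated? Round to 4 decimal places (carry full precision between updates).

0.8814

After 'flag': P(spam) = 0.8·0.6500 / (0.8·0.6500 + 0.2·0.3500) ≈ 0.8814
After 'pass': P(spam) = 0.2·0.8814 / (0.2·0.8814 + 0.8·0.1186) ≈ 0.6500
After 'flag': P(spam) = 0.8·0.6500 / (0.8·0.6500 + 0.2·0.3500) ≈ 0.8814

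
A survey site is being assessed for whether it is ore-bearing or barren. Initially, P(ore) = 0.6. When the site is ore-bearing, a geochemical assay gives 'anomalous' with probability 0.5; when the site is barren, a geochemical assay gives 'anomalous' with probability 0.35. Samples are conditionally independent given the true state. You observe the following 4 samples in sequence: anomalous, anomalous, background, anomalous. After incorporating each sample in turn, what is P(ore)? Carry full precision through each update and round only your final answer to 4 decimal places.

After 'anomalous': P(ore) = 0.5·0.6000 / (0.5·0.6000 + 0.35·0.4000) ≈ 0.6818
After 'anomalous': P(ore) = 0.5·0.6818 / (0.5·0.6818 + 0.35·0.3182) ≈ 0.7538
After 'background': P(ore) = 0.5·0.7538 / (0.5·0.7538 + 0.65·0.2462) ≈ 0.7019
After 'anomalous': P(ore) = 0.5·0.7019 / (0.5·0.7019 + 0.35·0.2981) ≈ 0.7709

0.7709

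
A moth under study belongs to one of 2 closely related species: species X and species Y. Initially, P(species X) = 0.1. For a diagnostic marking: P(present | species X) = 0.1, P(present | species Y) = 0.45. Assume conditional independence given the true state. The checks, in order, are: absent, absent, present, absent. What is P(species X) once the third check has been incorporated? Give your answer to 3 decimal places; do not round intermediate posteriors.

0.062

Each posterior becomes the prior for the next update.
After 'absent': P(species X) = 0.9·0.1000 / (0.9·0.1000 + 0.55·0.9000) ≈ 0.1538
After 'absent': P(species X) = 0.9·0.1538 / (0.9·0.1538 + 0.55·0.8462) ≈ 0.2293
After 'present': P(species X) = 0.1·0.2293 / (0.1·0.2293 + 0.45·0.7707) ≈ 0.0620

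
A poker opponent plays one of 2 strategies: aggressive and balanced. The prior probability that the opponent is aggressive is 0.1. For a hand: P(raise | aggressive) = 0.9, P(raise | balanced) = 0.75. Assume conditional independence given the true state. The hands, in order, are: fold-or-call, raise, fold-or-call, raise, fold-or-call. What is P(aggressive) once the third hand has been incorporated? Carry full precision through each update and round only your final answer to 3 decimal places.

0.021

After 'fold-or-call': P(aggressive) = 0.1·0.1000 / (0.1·0.1000 + 0.25·0.9000) ≈ 0.0426
After 'raise': P(aggressive) = 0.9·0.0426 / (0.9·0.0426 + 0.75·0.9574) ≈ 0.0506
After 'fold-or-call': P(aggressive) = 0.1·0.0506 / (0.1·0.0506 + 0.25·0.9494) ≈ 0.0209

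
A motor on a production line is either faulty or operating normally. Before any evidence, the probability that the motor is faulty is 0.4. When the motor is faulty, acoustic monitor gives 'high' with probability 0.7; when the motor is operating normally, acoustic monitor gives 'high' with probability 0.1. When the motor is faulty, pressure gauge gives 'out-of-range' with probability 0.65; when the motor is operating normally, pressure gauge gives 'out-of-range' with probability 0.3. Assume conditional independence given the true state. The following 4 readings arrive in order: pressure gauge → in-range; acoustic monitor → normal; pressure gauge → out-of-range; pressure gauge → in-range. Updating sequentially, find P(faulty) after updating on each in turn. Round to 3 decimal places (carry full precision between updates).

Each posterior becomes the prior for the next update.
After pressure gauge='in-range': P(faulty) = 0.35·0.4000 / (0.35·0.4000 + 0.7·0.6000) ≈ 0.2500
After acoustic monitor='normal': P(faulty) = 0.3·0.2500 / (0.3·0.2500 + 0.9·0.7500) ≈ 0.1000
After pressure gauge='out-of-range': P(faulty) = 0.65·0.1000 / (0.65·0.1000 + 0.3·0.9000) ≈ 0.1940
After pressure gauge='in-range': P(faulty) = 0.35·0.1940 / (0.35·0.1940 + 0.7·0.8060) ≈ 0.1074

0.107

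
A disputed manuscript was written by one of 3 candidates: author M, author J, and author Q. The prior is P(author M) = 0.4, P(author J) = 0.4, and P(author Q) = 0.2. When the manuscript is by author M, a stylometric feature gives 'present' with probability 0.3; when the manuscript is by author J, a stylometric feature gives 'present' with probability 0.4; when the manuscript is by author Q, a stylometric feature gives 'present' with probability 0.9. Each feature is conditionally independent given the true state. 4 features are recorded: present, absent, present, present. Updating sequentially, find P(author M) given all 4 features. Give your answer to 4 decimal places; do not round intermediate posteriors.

After 'present': normaliser = 0.3·0.4000 + 0.4·0.4000 + 0.9·0.2000; P(author M) ≈ 0.2609, P(author J) ≈ 0.3478, P(author Q) ≈ 0.3913
After 'absent': normaliser = 0.7·0.2609 + 0.6·0.3478 + 0.1·0.3913; P(author M) ≈ 0.4242, P(author J) ≈ 0.4848, P(author Q) ≈ 0.0909
After 'present': normaliser = 0.3·0.4242 + 0.4·0.4848 + 0.9·0.0909; P(author M) ≈ 0.3158, P(author J) ≈ 0.4812, P(author Q) ≈ 0.2030
After 'present': normaliser = 0.3·0.3158 + 0.4·0.4812 + 0.9·0.2030; P(author M) ≈ 0.2016, P(author J) ≈ 0.4096, P(author Q) ≈ 0.3888

0.2016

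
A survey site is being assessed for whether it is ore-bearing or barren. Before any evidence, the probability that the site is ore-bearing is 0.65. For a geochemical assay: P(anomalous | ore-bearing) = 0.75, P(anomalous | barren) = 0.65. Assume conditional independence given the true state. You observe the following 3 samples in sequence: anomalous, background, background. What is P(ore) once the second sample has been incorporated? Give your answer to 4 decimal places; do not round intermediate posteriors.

0.6048

Apply Bayes' rule sequentially, carrying P(ore) forward.
After 'anomalous': P(ore) = 0.75·0.6500 / (0.75·0.6500 + 0.65·0.3500) ≈ 0.6818
After 'background': P(ore) = 0.25·0.6818 / (0.25·0.6818 + 0.35·0.3182) ≈ 0.6048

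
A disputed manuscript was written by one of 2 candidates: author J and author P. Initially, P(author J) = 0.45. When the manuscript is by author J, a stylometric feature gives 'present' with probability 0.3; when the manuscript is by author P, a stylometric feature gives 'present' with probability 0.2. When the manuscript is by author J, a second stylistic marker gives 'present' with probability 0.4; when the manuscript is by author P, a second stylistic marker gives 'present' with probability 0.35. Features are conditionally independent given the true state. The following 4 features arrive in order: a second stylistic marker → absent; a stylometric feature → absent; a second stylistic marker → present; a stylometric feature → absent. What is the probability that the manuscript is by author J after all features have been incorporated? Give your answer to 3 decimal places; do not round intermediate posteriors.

0.398

Each posterior becomes the prior for the next update.
After a second stylistic marker='absent': P(author J) = 0.6·0.4500 / (0.6·0.4500 + 0.65·0.5500) ≈ 0.4303
After a stylometric feature='absent': P(author J) = 0.7·0.4303 / (0.7·0.4303 + 0.8·0.5697) ≈ 0.3979
After a second stylistic marker='present': P(author J) = 0.4·0.3979 / (0.4·0.3979 + 0.35·0.6021) ≈ 0.4303
After a stylometric feature='absent': P(author J) = 0.7·0.4303 / (0.7·0.4303 + 0.8·0.5697) ≈ 0.3979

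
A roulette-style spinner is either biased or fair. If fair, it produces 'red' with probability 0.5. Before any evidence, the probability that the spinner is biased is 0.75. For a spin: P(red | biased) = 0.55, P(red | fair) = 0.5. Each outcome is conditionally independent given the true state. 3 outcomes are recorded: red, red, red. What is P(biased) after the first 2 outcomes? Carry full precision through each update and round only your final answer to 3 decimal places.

After 'red': P(biased) = 0.55·0.7500 / (0.55·0.7500 + 0.5·0.2500) ≈ 0.7674
After 'red': P(biased) = 0.55·0.7674 / (0.55·0.7674 + 0.5·0.2326) ≈ 0.7840

0.784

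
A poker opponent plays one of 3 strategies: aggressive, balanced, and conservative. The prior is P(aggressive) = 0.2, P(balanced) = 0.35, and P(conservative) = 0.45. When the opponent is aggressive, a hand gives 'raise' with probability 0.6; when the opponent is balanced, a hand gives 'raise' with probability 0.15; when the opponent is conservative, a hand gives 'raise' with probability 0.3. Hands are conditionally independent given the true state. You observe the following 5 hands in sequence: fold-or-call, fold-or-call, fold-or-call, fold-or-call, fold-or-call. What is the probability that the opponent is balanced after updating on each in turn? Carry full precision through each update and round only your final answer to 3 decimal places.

After 'fold-or-call': normaliser = 0.4·0.2000 + 0.85·0.3500 + 0.7·0.4500; P(aggressive) ≈ 0.1155, P(balanced) ≈ 0.4296, P(conservative) ≈ 0.4549
After 'fold-or-call': normaliser = 0.4·0.1155 + 0.85·0.4296 + 0.7·0.4549; P(aggressive) ≈ 0.0633, P(balanced) ≈ 0.5004, P(conservative) ≈ 0.4363
After 'fold-or-call': normaliser = 0.4·0.0633 + 0.85·0.5004 + 0.7·0.4363; P(aggressive) ≈ 0.0335, P(balanced) ≈ 0.5625, P(conservative) ≈ 0.4040
After 'fold-or-call': normaliser = 0.4·0.0335 + 0.85·0.5625 + 0.7·0.4040; P(aggressive) ≈ 0.0173, P(balanced) ≈ 0.6175, P(conservative) ≈ 0.3652
After 'fold-or-call': normaliser = 0.4·0.0173 + 0.85·0.6175 + 0.7·0.3652; P(aggressive) ≈ 0.0088, P(balanced) ≈ 0.6666, P(conservative) ≈ 0.3246

0.667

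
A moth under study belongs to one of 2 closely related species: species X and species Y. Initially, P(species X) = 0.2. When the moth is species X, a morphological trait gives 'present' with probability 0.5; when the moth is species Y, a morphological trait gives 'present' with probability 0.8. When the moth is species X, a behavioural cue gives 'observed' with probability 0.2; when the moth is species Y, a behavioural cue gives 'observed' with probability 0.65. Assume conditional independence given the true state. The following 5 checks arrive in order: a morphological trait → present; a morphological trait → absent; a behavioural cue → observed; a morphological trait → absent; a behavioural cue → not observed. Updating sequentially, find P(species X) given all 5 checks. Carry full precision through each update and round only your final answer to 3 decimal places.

0.407

After a morphological trait='present': P(species X) = 0.5·0.2000 / (0.5·0.2000 + 0.8·0.8000) ≈ 0.1351
After a morphological trait='absent': P(species X) = 0.5·0.1351 / (0.5·0.1351 + 0.2·0.8649) ≈ 0.2809
After a behavioural cue='observed': P(species X) = 0.2·0.2809 / (0.2·0.2809 + 0.65·0.7191) ≈ 0.1073
After a morphological trait='absent': P(species X) = 0.5·0.1073 / (0.5·0.1073 + 0.2·0.8927) ≈ 0.2311
After a behavioural cue='not observed': P(species X) = 0.8·0.2311 / (0.8·0.2311 + 0.35·0.7689) ≈ 0.4072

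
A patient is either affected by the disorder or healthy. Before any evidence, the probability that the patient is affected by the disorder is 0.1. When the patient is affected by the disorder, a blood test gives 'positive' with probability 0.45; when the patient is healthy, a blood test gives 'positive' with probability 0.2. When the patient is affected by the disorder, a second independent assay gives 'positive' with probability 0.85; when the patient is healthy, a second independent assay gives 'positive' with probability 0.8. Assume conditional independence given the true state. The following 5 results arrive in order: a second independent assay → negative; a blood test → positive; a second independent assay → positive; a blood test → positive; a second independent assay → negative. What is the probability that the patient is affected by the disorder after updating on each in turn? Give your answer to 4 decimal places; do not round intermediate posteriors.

0.2516

After a second independent assay='negative': P(affected) = 0.15·0.1000 / (0.15·0.1000 + 0.2·0.9000) ≈ 0.0769
After a blood test='positive': P(affected) = 0.45·0.0769 / (0.45·0.0769 + 0.2·0.9231) ≈ 0.1579
After a second independent assay='positive': P(affected) = 0.85·0.1579 / (0.85·0.1579 + 0.8·0.8421) ≈ 0.1661
After a blood test='positive': P(affected) = 0.45·0.1661 / (0.45·0.1661 + 0.2·0.8339) ≈ 0.3095
After a second independent assay='negative': P(affected) = 0.15·0.3095 / (0.15·0.3095 + 0.2·0.6905) ≈ 0.2516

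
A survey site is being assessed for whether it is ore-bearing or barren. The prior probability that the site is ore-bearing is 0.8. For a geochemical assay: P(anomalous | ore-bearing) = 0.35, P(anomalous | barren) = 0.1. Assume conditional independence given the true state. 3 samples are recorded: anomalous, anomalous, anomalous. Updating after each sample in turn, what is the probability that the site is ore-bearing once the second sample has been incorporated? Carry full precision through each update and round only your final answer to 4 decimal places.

After 'anomalous': P(ore) = 0.35·0.8000 / (0.35·0.8000 + 0.1·0.2000) ≈ 0.9333
After 'anomalous': P(ore) = 0.35·0.9333 / (0.35·0.9333 + 0.1·0.0667) ≈ 0.9800

0.9800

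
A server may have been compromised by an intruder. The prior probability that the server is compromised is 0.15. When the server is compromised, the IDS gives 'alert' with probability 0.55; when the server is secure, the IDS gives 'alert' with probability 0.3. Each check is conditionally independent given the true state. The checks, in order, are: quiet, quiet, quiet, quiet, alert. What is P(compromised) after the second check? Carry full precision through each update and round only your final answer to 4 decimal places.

After 'quiet': P(compromised) = 0.45·0.1500 / (0.45·0.1500 + 0.7·0.8500) ≈ 0.1019
After 'quiet': P(compromised) = 0.45·0.1019 / (0.45·0.1019 + 0.7·0.8981) ≈ 0.0680

0.0680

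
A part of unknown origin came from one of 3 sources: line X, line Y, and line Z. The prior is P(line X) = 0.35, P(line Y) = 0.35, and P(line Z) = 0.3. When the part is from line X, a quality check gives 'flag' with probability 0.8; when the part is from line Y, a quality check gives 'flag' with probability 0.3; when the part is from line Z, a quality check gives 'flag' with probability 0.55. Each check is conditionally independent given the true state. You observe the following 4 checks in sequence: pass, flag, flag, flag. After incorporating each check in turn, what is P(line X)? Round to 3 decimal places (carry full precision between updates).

0.552

Each posterior becomes the prior for the next update.
After 'pass': normaliser = 0.2·0.3500 + 0.7·0.3500 + 0.45·0.3000; P(line X) ≈ 0.1556, P(line Y) ≈ 0.5444, P(line Z) ≈ 0.3000
After 'flag': normaliser = 0.8·0.1556 + 0.3·0.5444 + 0.55·0.3000; P(line X) ≈ 0.2748, P(line Y) ≈ 0.3607, P(line Z) ≈ 0.3644
After 'flag': normaliser = 0.8·0.2748 + 0.3·0.3607 + 0.55·0.3644; P(line X) ≈ 0.4160, P(line Y) ≈ 0.2048, P(line Z) ≈ 0.3792
After 'flag': normaliser = 0.8·0.4160 + 0.3·0.2048 + 0.55·0.3792; P(line X) ≈ 0.5521, P(line Y) ≈ 0.1019, P(line Z) ≈ 0.3460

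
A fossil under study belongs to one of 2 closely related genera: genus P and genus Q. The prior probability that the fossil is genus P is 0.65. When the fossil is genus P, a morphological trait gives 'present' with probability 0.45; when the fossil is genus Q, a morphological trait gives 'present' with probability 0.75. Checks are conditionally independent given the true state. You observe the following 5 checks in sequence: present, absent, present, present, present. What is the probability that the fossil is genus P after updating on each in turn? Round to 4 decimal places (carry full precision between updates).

0.3462

After 'present': P(genus P) = 0.45·0.6500 / (0.45·0.6500 + 0.75·0.3500) ≈ 0.5270
After 'absent': P(genus P) = 0.55·0.5270 / (0.55·0.5270 + 0.25·0.4730) ≈ 0.7103
After 'present': P(genus P) = 0.45·0.7103 / (0.45·0.7103 + 0.75·0.2897) ≈ 0.5953
After 'present': P(genus P) = 0.45·0.5953 / (0.45·0.5953 + 0.75·0.4047) ≈ 0.4688
After 'present': P(genus P) = 0.45·0.4688 / (0.45·0.4688 + 0.75·0.5312) ≈ 0.3462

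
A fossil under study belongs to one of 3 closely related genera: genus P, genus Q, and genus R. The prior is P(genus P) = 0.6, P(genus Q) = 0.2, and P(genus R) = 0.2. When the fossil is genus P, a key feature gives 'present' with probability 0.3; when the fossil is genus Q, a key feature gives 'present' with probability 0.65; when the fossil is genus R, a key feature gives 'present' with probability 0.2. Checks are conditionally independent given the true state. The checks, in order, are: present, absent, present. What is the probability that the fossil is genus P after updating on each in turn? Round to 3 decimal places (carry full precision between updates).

After 'present': normaliser = 0.3·0.6000 + 0.65·0.2000 + 0.2·0.2000; P(genus P) ≈ 0.5143, P(genus Q) ≈ 0.3714, P(genus R) ≈ 0.1143
After 'absent': normaliser = 0.7·0.5143 + 0.35·0.3714 + 0.8·0.1143; P(genus P) ≈ 0.6192, P(genus Q) ≈ 0.2236, P(genus R) ≈ 0.1572
After 'present': normaliser = 0.3·0.6192 + 0.65·0.2236 + 0.2·0.1572; P(genus P) ≈ 0.5124, P(genus Q) ≈ 0.4009, P(genus R) ≈ 0.0868

0.512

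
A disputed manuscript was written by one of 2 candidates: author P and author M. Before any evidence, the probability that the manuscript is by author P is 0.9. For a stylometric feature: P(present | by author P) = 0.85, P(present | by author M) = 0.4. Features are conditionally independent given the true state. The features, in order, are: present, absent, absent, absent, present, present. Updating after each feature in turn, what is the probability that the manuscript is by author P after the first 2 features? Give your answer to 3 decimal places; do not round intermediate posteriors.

After 'present': P(author P) = 0.85·0.9000 / (0.85·0.9000 + 0.4·0.1000) ≈ 0.9503
After 'absent': P(author P) = 0.15·0.9503 / (0.15·0.9503 + 0.6·0.0497) ≈ 0.8270

0.827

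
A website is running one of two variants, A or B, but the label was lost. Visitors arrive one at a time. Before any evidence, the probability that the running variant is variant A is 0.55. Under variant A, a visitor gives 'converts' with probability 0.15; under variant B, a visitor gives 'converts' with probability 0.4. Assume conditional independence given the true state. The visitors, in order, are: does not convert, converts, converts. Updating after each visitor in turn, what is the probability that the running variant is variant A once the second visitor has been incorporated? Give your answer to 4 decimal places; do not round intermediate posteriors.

0.3937

After 'does not convert': P(A) = 0.85·0.5500 / (0.85·0.5500 + 0.6·0.4500) ≈ 0.6339
After 'converts': P(A) = 0.15·0.6339 / (0.15·0.6339 + 0.4·0.3661) ≈ 0.3937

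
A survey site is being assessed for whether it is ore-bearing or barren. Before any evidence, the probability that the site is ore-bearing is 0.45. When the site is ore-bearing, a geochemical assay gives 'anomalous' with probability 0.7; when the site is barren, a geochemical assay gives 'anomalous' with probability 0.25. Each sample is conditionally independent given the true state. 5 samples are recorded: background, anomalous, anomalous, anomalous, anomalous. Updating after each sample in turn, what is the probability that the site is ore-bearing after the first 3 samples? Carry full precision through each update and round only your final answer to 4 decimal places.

After 'background': P(ore) = 0.3·0.4500 / (0.3·0.4500 + 0.75·0.5500) ≈ 0.2466
After 'anomalous': P(ore) = 0.7·0.2466 / (0.7·0.2466 + 0.25·0.7534) ≈ 0.4782
After 'anomalous': P(ore) = 0.7·0.4782 / (0.7·0.4782 + 0.25·0.5218) ≈ 0.7196

0.7196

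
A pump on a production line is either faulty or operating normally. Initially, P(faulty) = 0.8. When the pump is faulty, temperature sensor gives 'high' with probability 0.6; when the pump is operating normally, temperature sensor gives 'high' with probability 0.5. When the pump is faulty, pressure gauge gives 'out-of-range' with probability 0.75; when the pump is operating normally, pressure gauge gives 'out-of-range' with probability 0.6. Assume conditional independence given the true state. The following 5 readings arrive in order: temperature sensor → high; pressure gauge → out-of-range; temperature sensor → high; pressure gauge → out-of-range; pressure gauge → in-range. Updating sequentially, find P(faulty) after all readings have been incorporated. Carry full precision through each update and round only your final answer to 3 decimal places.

Apply Bayes' rule sequentially, carrying P(faulty) forward.
After temperature sensor='high': P(faulty) = 0.6·0.8000 / (0.6·0.8000 + 0.5·0.2000) ≈ 0.8276
After pressure gauge='out-of-range': P(faulty) = 0.75·0.8276 / (0.75·0.8276 + 0.6·0.1724) ≈ 0.8571
After temperature sensor='high': P(faulty) = 0.6·0.8571 / (0.6·0.8571 + 0.5·0.1429) ≈ 0.8780
After pressure gauge='out-of-range': P(faulty) = 0.75·0.8780 / (0.75·0.8780 + 0.6·0.1220) ≈ 0.9000
After pressure gauge='in-range': P(faulty) = 0.25·0.9000 / (0.25·0.9000 + 0.4·0.1000) ≈ 0.8491

0.849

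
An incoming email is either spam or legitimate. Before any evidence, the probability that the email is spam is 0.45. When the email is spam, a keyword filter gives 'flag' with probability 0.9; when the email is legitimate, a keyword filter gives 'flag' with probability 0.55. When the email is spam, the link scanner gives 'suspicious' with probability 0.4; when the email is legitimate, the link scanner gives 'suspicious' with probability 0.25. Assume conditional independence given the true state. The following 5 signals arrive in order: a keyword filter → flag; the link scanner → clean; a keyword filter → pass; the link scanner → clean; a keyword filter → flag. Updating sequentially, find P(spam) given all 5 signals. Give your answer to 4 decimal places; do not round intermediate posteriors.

0.2376

After a keyword filter='flag': P(spam) = 0.9·0.4500 / (0.9·0.4500 + 0.55·0.5500) ≈ 0.5724
After the link scanner='clean': P(spam) = 0.6·0.5724 / (0.6·0.5724 + 0.75·0.4276) ≈ 0.5172
After a keyword filter='pass': P(spam) = 0.1·0.5172 / (0.1·0.5172 + 0.45·0.4828) ≈ 0.1923
After the link scanner='clean': P(spam) = 0.6·0.1923 / (0.6·0.1923 + 0.75·0.8077) ≈ 0.1600
After a keyword filter='flag': P(spam) = 0.9·0.1600 / (0.9·0.1600 + 0.55·0.8400) ≈ 0.2376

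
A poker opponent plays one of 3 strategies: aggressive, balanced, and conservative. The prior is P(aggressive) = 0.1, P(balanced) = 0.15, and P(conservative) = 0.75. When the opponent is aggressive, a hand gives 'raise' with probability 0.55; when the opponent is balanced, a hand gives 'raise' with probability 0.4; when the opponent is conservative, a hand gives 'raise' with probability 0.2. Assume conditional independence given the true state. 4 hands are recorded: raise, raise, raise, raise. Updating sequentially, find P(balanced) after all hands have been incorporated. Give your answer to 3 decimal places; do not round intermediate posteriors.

0.271

After 'raise': normaliser = 0.55·0.1000 + 0.4·0.1500 + 0.2·0.7500; P(aggressive) ≈ 0.2075, P(balanced) ≈ 0.2264, P(conservative) ≈ 0.5660
After 'raise': normaliser = 0.55·0.2075 + 0.4·0.2264 + 0.2·0.5660; P(aggressive) ≈ 0.3591, P(balanced) ≈ 0.2849, P(conservative) ≈ 0.3561
After 'raise': normaliser = 0.55·0.3591 + 0.4·0.2849 + 0.2·0.3561; P(aggressive) ≈ 0.5161, P(balanced) ≈ 0.2978, P(conservative) ≈ 0.1861
After 'raise': normaliser = 0.55·0.5161 + 0.4·0.2978 + 0.2·0.1861; P(aggressive) ≈ 0.6448, P(balanced) ≈ 0.2706, P(conservative) ≈ 0.0846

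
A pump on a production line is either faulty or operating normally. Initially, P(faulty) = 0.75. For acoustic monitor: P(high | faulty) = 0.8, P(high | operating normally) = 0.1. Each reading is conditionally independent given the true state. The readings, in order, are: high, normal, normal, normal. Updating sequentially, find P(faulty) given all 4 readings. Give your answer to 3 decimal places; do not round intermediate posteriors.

0.208

After 'high': P(faulty) = 0.8·0.7500 / (0.8·0.7500 + 0.1·0.2500) ≈ 0.9600
After 'normal': P(faulty) = 0.2·0.9600 / (0.2·0.9600 + 0.9·0.0400) ≈ 0.8421
After 'normal': P(faulty) = 0.2·0.8421 / (0.2·0.8421 + 0.9·0.1579) ≈ 0.5424
After 'normal': P(faulty) = 0.2·0.5424 / (0.2·0.5424 + 0.9·0.4576) ≈ 0.2085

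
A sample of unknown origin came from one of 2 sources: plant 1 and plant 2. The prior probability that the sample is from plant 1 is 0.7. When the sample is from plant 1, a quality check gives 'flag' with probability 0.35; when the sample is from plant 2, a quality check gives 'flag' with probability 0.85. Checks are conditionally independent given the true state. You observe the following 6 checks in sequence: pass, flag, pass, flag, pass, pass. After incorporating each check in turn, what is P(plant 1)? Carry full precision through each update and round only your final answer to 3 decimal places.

After 'pass': P(plant 1) = 0.65·0.7000 / (0.65·0.7000 + 0.15·0.3000) ≈ 0.9100
After 'flag': P(plant 1) = 0.35·0.9100 / (0.35·0.9100 + 0.85·0.0900) ≈ 0.8063
After 'pass': P(plant 1) = 0.65·0.8063 / (0.65·0.8063 + 0.15·0.1937) ≈ 0.9475
After 'flag': P(plant 1) = 0.35·0.9475 / (0.35·0.9475 + 0.85·0.0525) ≈ 0.8814
After 'pass': P(plant 1) = 0.65·0.8814 / (0.65·0.8814 + 0.15·0.1186) ≈ 0.9699
After 'pass': P(plant 1) = 0.65·0.9699 / (0.65·0.9699 + 0.15·0.0301) ≈ 0.9929

0.993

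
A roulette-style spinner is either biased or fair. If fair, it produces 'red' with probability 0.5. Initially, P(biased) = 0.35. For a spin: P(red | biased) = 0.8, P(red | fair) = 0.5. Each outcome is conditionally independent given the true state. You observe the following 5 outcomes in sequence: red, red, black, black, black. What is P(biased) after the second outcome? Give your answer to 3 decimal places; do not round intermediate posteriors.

0.580

After 'red': P(biased) = 0.8·0.3500 / (0.8·0.3500 + 0.5·0.6500) ≈ 0.4628
After 'red': P(biased) = 0.8·0.4628 / (0.8·0.4628 + 0.5·0.5372) ≈ 0.5796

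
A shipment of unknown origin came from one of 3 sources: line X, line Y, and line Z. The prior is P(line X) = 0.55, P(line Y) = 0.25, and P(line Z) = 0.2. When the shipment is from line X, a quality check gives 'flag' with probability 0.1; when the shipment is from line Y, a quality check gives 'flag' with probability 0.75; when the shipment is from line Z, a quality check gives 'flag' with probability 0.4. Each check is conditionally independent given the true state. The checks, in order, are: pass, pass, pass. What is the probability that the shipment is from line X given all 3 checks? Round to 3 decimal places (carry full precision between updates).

Each posterior becomes the prior for the next update.
After 'pass': normaliser = 0.9·0.5500 + 0.25·0.2500 + 0.6·0.2000; P(line X) ≈ 0.7306, P(line Y) ≈ 0.0923, P(line Z) ≈ 0.1771
After 'pass': normaliser = 0.9·0.7306 + 0.25·0.0923 + 0.6·0.1771; P(line X) ≈ 0.8356, P(line Y) ≈ 0.0293, P(line Z) ≈ 0.1351
After 'pass': normaliser = 0.9·0.8356 + 0.25·0.0293 + 0.6·0.1351; P(line X) ≈ 0.8949, P(line Y) ≈ 0.0087, P(line Z) ≈ 0.0964

0.895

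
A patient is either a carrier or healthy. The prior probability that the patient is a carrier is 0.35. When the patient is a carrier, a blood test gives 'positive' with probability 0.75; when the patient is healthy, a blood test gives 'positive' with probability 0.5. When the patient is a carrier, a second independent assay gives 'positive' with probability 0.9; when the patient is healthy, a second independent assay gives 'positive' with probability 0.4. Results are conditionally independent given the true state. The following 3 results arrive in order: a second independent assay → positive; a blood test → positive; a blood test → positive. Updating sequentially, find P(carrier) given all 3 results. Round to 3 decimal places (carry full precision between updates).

0.732

Apply Bayes' rule sequentially, carrying P(carrier) forward.
After a second independent assay='positive': P(carrier) = 0.9·0.3500 / (0.9·0.3500 + 0.4·0.6500) ≈ 0.5478
After a blood test='positive': P(carrier) = 0.75·0.5478 / (0.75·0.5478 + 0.5·0.4522) ≈ 0.6451
After a blood test='positive': P(carrier) = 0.75·0.6451 / (0.75·0.6451 + 0.5·0.3549) ≈ 0.7316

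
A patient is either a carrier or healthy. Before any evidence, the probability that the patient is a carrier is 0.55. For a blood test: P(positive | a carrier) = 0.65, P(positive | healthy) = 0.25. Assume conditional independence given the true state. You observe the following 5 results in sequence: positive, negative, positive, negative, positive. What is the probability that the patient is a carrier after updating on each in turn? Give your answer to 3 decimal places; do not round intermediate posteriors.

After 'positive': P(carrier) = 0.65·0.5500 / (0.65·0.5500 + 0.25·0.4500) ≈ 0.7606
After 'negative': P(carrier) = 0.35·0.7606 / (0.35·0.7606 + 0.75·0.2394) ≈ 0.5973
After 'positive': P(carrier) = 0.65·0.5973 / (0.65·0.5973 + 0.25·0.4027) ≈ 0.7941
After 'negative': P(carrier) = 0.35·0.7941 / (0.35·0.7941 + 0.75·0.2059) ≈ 0.6428
After 'positive': P(carrier) = 0.65·0.6428 / (0.65·0.6428 + 0.25·0.3572) ≈ 0.8239

0.824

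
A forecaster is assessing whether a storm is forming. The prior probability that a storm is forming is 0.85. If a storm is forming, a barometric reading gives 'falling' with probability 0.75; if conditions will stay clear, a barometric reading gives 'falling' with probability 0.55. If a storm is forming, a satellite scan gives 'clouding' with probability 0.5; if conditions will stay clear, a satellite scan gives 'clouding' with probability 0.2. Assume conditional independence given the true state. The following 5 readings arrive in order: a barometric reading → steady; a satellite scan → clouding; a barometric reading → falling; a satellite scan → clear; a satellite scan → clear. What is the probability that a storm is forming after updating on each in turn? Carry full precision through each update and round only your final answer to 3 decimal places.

0.807

After a barometric reading='steady': P(storm) = 0.25·0.8500 / (0.25·0.8500 + 0.45·0.1500) ≈ 0.7589
After a satellite scan='clouding': P(storm) = 0.5·0.7589 / (0.5·0.7589 + 0.2·0.2411) ≈ 0.8873
After a barometric reading='falling': P(storm) = 0.75·0.8873 / (0.75·0.8873 + 0.55·0.1127) ≈ 0.9148
After a satellite scan='clear': P(storm) = 0.5·0.9148 / (0.5·0.9148 + 0.8·0.0852) ≈ 0.8703
After a satellite scan='clear': P(storm) = 0.5·0.8703 / (0.5·0.8703 + 0.8·0.1297) ≈ 0.8074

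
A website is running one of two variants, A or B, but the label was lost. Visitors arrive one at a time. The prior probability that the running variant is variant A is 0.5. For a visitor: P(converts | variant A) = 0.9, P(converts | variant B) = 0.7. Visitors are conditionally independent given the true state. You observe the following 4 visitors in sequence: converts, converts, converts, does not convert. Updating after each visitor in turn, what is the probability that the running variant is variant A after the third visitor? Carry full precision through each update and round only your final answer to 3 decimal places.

After 'converts': P(A) = 0.9·0.5000 / (0.9·0.5000 + 0.7·0.5000) ≈ 0.5625
After 'converts': P(A) = 0.9·0.5625 / (0.9·0.5625 + 0.7·0.4375) ≈ 0.6231
After 'converts': P(A) = 0.9·0.6231 / (0.9·0.6231 + 0.7·0.3769) ≈ 0.6800

0.680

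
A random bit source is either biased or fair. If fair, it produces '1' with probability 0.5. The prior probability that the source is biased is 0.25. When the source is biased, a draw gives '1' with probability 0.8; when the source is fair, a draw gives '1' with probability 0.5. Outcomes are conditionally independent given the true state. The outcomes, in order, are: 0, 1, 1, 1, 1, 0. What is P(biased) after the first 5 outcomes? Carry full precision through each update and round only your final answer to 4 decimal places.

After '0': P(biased) = 0.2·0.2500 / (0.2·0.2500 + 0.5·0.7500) ≈ 0.1176
After '1': P(biased) = 0.8·0.1176 / (0.8·0.1176 + 0.5·0.8824) ≈ 0.1758
After '1': P(biased) = 0.8·0.1758 / (0.8·0.1758 + 0.5·0.8242) ≈ 0.2545
After '1': P(biased) = 0.8·0.2545 / (0.8·0.2545 + 0.5·0.7455) ≈ 0.3532
After '1': P(biased) = 0.8·0.3532 / (0.8·0.3532 + 0.5·0.6468) ≈ 0.4663

0.4663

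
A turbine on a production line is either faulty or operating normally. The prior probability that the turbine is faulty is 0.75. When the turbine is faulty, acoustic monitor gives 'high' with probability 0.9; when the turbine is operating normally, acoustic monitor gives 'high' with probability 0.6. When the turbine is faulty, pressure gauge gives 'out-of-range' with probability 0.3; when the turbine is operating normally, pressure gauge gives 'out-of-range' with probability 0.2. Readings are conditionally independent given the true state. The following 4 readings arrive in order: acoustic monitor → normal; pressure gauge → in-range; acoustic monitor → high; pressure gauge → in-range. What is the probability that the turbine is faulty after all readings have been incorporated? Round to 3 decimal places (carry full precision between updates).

After acoustic monitor='normal': P(faulty) = 0.1·0.7500 / (0.1·0.7500 + 0.4·0.2500) ≈ 0.4286
After pressure gauge='in-range': P(faulty) = 0.7·0.4286 / (0.7·0.4286 + 0.8·0.5714) ≈ 0.3962
After acoustic monitor='high': P(faulty) = 0.9·0.3962 / (0.9·0.3962 + 0.6·0.6038) ≈ 0.4961
After pressure gauge='in-range': P(faulty) = 0.7·0.4961 / (0.7·0.4961 + 0.8·0.5039) ≈ 0.4627

0.463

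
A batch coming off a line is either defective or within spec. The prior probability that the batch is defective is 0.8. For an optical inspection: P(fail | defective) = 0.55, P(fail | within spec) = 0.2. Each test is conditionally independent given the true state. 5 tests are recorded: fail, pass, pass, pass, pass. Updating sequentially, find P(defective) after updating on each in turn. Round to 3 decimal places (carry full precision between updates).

0.524

Each posterior becomes the prior for the next update.
After 'fail': P(defective) = 0.55·0.8000 / (0.55·0.8000 + 0.2·0.2000) ≈ 0.9167
After 'pass': P(defective) = 0.45·0.9167 / (0.45·0.9167 + 0.8·0.0833) ≈ 0.8609
After 'pass': P(defective) = 0.45·0.8609 / (0.45·0.8609 + 0.8·0.1391) ≈ 0.7768
After 'pass': P(defective) = 0.45·0.7768 / (0.45·0.7768 + 0.8·0.2232) ≈ 0.6619
After 'pass': P(defective) = 0.45·0.6619 / (0.45·0.6619 + 0.8·0.3381) ≈ 0.5241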